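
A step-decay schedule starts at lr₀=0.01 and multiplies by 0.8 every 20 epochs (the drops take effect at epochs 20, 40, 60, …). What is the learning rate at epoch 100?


n_drops = ⌊100/20⌋ = 5
lr = 0.01·0.8^5 = 0.01·0.32768 = 0.0032768

0.0032768


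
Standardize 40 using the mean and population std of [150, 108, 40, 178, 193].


μ = 133.8, σ = 55.1086
z = (40 - 133.8)/55.1086 = -1.7021

-1.7021


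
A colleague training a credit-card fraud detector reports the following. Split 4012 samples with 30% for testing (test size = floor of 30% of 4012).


Test = ⌊4012·30/100⌋ = 1203
Train = 4012 - 1203 = 2809

Train: 2809, Test: 1203


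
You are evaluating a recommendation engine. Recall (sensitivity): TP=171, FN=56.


Recall = TP/(TP+FN)
= 171/(171+56)
= 171/227 = 75.33%

75.33%


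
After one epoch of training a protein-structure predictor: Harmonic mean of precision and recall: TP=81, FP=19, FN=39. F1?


Precision = 81/100 = 0.81
Recall = 81/120 = 0.675
F1 = 2·P·R/(P+R) = 2·TP/(2·TP+FP+FN) = 162/(162+19+39) = 162/220 = 0.7364

0.7364


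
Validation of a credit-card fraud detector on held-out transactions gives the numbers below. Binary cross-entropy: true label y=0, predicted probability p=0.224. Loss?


BCE = -[y·ln(p) + (1-y)·ln(1-p)]
= -0 - 1·ln(1-0.224)
= -ln(0.776) = 0.2536

0.2536


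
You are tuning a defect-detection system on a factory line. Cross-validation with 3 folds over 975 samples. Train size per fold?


Fold size = 975/3 = 325
Training per fold = 975 - 325 = 650

650


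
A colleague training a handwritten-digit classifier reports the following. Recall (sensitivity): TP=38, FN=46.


Recall = TP/(TP+FN)
= 38/(38+46)
= 38/84 = 45.24%

45.24%


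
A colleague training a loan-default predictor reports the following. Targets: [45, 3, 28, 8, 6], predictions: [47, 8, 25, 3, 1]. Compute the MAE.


Absolute errors: |45-47|=2, |3-8|=5, |28-25|=3, |8-3|=5, |6-1|=5
Sum = 20
MAE = 20/5 = 4

4


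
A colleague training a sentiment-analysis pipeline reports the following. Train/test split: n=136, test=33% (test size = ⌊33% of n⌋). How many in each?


Test = ⌊136·33/100⌋ = 44
Train = 136 - 44 = 92

Train: 92, Test: 44


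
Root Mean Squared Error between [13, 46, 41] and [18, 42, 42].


MSE = 42/3 = 14
RMSE = √(42/3) = 3.7417

3.7417


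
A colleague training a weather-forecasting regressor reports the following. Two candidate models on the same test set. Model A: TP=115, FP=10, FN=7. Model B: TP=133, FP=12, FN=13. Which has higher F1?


Model A: P=115/125=0.92, R=115/122=0.9426, F1=2PR/(P+R)=2TP/(2TP+FP+FN)=230/247=0.9312
Model B: P=133/145=0.9172, R=133/146=0.911, F1=2PR/(P+R)=2TP/(2TP+FP+FN)=266/291=0.9141
0.9312 > 0.9141 → Model A

Model A


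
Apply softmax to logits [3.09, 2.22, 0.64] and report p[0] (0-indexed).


Exponentials: e^3.09=21.9771, e^2.22=9.2073, e^0.64=1.8965
Sum = 33.0809
Softmax = [0.6643, 0.2783, 0.0573]
p[0] = 21.9771/33.0809 = 0.6643

0.6643


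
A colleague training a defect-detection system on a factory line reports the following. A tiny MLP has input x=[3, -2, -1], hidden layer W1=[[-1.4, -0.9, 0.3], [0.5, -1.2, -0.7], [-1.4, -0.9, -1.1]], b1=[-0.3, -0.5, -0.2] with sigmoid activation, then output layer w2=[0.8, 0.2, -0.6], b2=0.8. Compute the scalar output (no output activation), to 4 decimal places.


z1[0] = (-1.4)·(3) + (-0.9)·(-2) + (0.3)·(-1) - 0.3 = -3.0
z1[1] = (0.5)·(3) + (-1.2)·(-2) + (-0.7)·(-1) - 0.5 = 4.1
z1[2] = (-1.4)·(3) + (-0.9)·(-2) + (-1.1)·(-1) - 0.2 = -1.5
h = sigmoid(z1) = [0.0474, 0.9837, 0.1824]
output = (0.8)·(0.0474) + (0.2)·(0.9837) + (-0.6)·(0.1824) + 0.8 = 0.9252

0.9252


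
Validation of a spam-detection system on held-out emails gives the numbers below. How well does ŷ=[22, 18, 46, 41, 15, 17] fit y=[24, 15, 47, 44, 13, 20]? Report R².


ȳ = 27.1667
SS_res = Σ(y-ŷ)² = 36
SS_tot = Σ(y-ȳ)² = 1086.83
R² = 1 - SS_res/SS_tot = 1 - 0.0331 = 0.9669

0.9669


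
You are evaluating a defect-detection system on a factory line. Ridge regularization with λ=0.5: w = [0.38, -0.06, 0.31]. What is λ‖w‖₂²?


‖w‖₂² = (0.38)² + (-0.06)² + (0.31)²
     = 0.1444 + 0.0036 + 0.0961
     = 0.2441
λ·‖w‖₂² = 0.5·0.2441 = 0.12205

0.12205


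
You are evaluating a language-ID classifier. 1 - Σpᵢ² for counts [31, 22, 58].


Probabilities: [31/111, 22/111, 58/111] ≈ [0.2793, 0.1982, 0.5225]
Σpᵢ² = (961 + 484 + 3364)/111² = 4809/12321
Gini = 1 - Σpᵢ² = 1 - 4809/12321 = 0.6097

0.6097


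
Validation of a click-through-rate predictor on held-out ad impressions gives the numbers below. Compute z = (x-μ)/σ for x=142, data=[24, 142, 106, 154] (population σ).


μ = 106.5, σ = 50.8011
z = (142 - 106.5)/50.8011 = 0.6988

0.6988


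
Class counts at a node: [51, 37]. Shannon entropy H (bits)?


Probabilities: [51/88, 37/88] ≈ [0.5795, 0.4205]
H = -((51/88)·log₂(51/88) + (37/88)·log₂(37/88))
  = 0.9817 bits

0.9817 bits


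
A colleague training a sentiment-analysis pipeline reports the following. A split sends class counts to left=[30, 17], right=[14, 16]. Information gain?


Parent = [44, 33], H_parent = 0.9852
H_left = 0.9441 (n=47), H_right = 0.9968 (n=30)
H_children = (47/77)·0.9441 + (30/77)·0.9968 = 0.9646
IG = 0.9852 - 0.9646 = 0.0206

0.0206


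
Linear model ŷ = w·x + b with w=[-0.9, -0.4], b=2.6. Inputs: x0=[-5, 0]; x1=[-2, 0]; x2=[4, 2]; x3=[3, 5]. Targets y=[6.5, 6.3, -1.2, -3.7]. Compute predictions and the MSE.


ŷ0 = (-0.9)·(-5) + (-0.4)·(0) + 2.6 = 7.1
ŷ1 = (-0.9)·(-2) + (-0.4)·(0) + 2.6 = 4.4
ŷ2 = (-0.9)·(4) + (-0.4)·(2) + 2.6 = -1.8
ŷ3 = (-0.9)·(3) + (-0.4)·(5) + 2.6 = -2.1
errors² = [0.36, 3.61, 0.36, 2.56]
MSE = 6.8900/4 = 1.7225

1.7225


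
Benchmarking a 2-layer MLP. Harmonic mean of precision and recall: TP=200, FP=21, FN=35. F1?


Precision = 200/221 = 0.905
Recall = 200/235 = 0.8511
F1 = 2·P·R/(P+R) = 2·TP/(2·TP+FP+FN) = 400/(400+21+35) = 400/456 = 0.8772

0.8772


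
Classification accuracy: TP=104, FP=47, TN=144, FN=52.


Accuracy = (TP+TN)/(TP+TN+FP+FN)
= (104+144)/(347)
= 248/347 = 71.47%

71.47%


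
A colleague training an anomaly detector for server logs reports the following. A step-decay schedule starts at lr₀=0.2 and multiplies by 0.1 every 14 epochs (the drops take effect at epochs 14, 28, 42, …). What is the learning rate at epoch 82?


n_drops = ⌊82/14⌋ = 5
lr = 0.2·0.1^5 = 0.2·0.00001 = 0.000002

0.000002


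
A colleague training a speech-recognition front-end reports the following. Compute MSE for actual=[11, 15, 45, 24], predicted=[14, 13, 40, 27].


Squared errors: (11-14)²=9, (15-13)²=4, (45-40)²=25, (24-27)²=9
Sum = 47
MSE = 47/4 = 47/4

47/4


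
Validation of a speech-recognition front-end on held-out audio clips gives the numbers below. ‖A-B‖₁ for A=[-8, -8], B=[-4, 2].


d = |-8+ 4| + |-8-2|
  = 4 + 10
  = 14

14


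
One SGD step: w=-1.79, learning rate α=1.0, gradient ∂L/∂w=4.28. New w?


w_new = w - α·∇
= -1.79 - 1.0·4.28
= -1.79 - 4.28
= -6.07

-6.07


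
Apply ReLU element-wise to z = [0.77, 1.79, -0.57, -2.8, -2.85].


ReLU(0.77) = max(0, 0.77) = 0.77
ReLU(1.79) = max(0, 1.79) = 1.79
ReLU(-0.57) = max(0, -0.57) = 0.0
ReLU(-2.8) = max(0, -2.8) = 0.0
ReLU(-2.85) = max(0, -2.85) = 0.0
result = [0.77, 1.79, 0.0, 0.0, 0.0]

[0.77, 1.79, 0.0, 0.0, 0.0]


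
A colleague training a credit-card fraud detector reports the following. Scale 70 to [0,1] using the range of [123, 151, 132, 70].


min=70, max=151
(70-70)/(151-70) = 0/81 = 0.0

0.0


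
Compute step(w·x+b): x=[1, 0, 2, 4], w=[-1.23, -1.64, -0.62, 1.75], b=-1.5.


z = (1)·(-1.23) + (0)·(-1.64) + (2)·(-0.62) + (4)·(1.75) - 1.5
  = 3.03
step(z) = 1 (z≥0)

1


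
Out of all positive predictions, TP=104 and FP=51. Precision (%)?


Precision = TP/(TP+FP)
= 104/(104+51)
= 104/155 = 67.1%

67.1%


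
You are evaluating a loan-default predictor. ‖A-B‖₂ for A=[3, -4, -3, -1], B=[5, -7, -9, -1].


d = √((3-5)² + (-4+ 7)² + (-3+ 9)² + (-1+ 1)²)
  = √(4 + 9 + 36 + 0)
  = √49 = 7.0

7.0


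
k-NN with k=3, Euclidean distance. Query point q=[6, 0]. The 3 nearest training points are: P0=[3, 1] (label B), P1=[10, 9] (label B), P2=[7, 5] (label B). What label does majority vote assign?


d(q,P0) = 3.1623  (label B)
d(q,P1) = 9.8489  (label B)
d(q,P2) = 5.099  (label B)
Votes: A=0, B=3
Majority → B

B


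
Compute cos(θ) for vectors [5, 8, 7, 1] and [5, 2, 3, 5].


A·B = 5·5 + 8·2 + 7·3 + 1·5 = 67
‖A‖ = √139 = 11.7898, ‖B‖ = √63 = 7.9373
cos = 67/(√139·√63) = 67/√8757 = 0.716

0.716


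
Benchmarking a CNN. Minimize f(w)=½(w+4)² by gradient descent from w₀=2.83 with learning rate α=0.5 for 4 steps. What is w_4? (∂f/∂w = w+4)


step 1: grad = 2.83+4 = 6.83; w = 2.83 - 0.5·(6.83) = -0.585
step 2: grad = -0.585+4 = 3.415; w = -0.585 - 0.5·(3.415) = -2.2925
step 3: grad = -2.2925+4 = 1.7075; w = -2.2925 - 0.5·(1.7075) = -3.14625
step 4: grad = -3.14625+4 = 0.85375; w = -3.14625 - 0.5·(0.85375) = -3.573125

-3.573125


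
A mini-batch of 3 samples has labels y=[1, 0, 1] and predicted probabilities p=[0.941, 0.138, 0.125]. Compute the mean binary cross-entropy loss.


L[0] = -ln(0.941) = 0.0608
L[1] = -ln(1-0.138) = -ln(0.862) = 0.1485
L[2] = -ln(0.125) = 2.0794
mean = (0.0608 + 0.1485 + 2.0794)/3 = 0.7629

0.7629


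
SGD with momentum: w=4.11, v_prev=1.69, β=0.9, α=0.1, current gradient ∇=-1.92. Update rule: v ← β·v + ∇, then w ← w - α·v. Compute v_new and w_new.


v_new = 0.9·1.69 - 1.92 = 1.521 - 1.92 = -0.399
w_new = 4.11 - 0.1·-0.399 = 4.11 + 0.0399 = 4.1499

v_new=-0.399, w_new=4.1499


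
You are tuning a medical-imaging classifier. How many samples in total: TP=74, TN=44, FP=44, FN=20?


Total = TP + TN + FP + FN
= 74 + 44 + 44 + 20
= 182
(Predicted positive: 118, predicted negative: 64)

182


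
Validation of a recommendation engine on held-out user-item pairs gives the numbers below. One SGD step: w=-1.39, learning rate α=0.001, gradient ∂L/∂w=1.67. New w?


w_new = w - α·∇
= -1.39 - 0.001·1.67
= -1.39 - 0.00167
= -1.39167

-1.39167


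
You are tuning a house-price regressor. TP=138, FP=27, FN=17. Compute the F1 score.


Precision = 138/165 = 0.8364
Recall = 138/155 = 0.8903
F1 = 2·P·R/(P+R) = 2·TP/(2·TP+FP+FN) = 276/(276+27+17) = 276/320 = 0.8625

0.8625


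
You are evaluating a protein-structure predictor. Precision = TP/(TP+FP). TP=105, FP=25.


Precision = TP/(TP+FP)
= 105/(105+25)
= 105/130 = 80.77%

80.77%


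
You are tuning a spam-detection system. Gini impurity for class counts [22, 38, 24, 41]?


Probabilities: [22/125, 38/125, 24/125, 41/125] ≈ [0.176, 0.304, 0.192, 0.328]
Σpᵢ² = (484 + 1444 + 576 + 1681)/125² = 4185/15625
Gini = 1 - Σpᵢ² = 1 - 4185/15625 = 0.7322

0.7322


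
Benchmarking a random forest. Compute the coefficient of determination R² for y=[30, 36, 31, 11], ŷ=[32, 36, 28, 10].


ȳ = 27
SS_res = Σ(y-ŷ)² = 14
SS_tot = Σ(y-ȳ)² = 362
R² = 1 - SS_res/SS_tot = 1 - 0.0387 = 0.9613

0.9613


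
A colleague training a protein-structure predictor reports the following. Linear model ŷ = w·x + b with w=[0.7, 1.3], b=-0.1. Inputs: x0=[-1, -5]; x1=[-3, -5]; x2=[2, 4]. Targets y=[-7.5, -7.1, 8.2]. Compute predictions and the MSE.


ŷ0 = (0.7)·(-1) + (1.3)·(-5) - 0.1 = -7.3
ŷ1 = (0.7)·(-3) + (1.3)·(-5) - 0.1 = -8.7
ŷ2 = (0.7)·(2) + (1.3)·(4) - 0.1 = 6.5
errors² = [0.04, 2.56, 2.89]
MSE = 5.4900/3 = 1.83

1.83


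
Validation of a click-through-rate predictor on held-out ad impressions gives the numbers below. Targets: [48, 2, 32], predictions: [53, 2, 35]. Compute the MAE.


Absolute errors: |48-53|=5, |2-2|=0, |32-35|=3
Sum = 8
MAE = 8/3 = 8/3

8/3


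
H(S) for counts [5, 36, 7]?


Probabilities: [5/48, 36/48, 7/48] ≈ [0.1042, 0.75, 0.1458]
H = -((5/48)·log₂(5/48) + (36/48)·log₂(36/48) + (7/48)·log₂(7/48))
  = 1.0562 bits

1.0562 bits


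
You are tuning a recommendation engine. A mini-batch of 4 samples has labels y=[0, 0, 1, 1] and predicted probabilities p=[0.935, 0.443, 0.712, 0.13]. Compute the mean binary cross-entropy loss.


L[0] = -ln(1-0.935) = -ln(0.065) = 2.7334
L[1] = -ln(1-0.443) = -ln(0.557) = 0.5852
L[2] = -ln(0.712) = 0.3397
L[3] = -ln(0.13) = 2.0402
mean = (2.7334 + 0.5852 + 0.3397 + 2.0402)/4 = 1.4246

1.4246


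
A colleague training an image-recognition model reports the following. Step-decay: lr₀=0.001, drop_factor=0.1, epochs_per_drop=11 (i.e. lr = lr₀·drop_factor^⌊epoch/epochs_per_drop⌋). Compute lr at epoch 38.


n_drops = ⌊38/11⌋ = 3
lr = 0.001·0.1^3 = 0.001·0.001 = 0.000001

0.000001


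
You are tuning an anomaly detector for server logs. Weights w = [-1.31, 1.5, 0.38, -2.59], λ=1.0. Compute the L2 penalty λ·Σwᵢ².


‖w‖₂² = (-1.31)² + (1.5)² + (0.38)² + (-2.59)²
     = 1.7161 + 2.25 + 0.1444 + 6.7081
     = 10.8186
λ·‖w‖₂² = 1.0·10.8186 = 10.8186

10.8186


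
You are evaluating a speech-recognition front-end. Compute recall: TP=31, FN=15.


Recall = TP/(TP+FN)
= 31/(31+15)
= 31/46 = 67.39%

67.39%


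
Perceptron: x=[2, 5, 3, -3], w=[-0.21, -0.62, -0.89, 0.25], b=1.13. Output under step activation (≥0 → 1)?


z = (2)·(-0.21) + (5)·(-0.62) + (3)·(-0.89) + (-3)·(0.25) + 1.13
  = -5.81
step(z) = 0 (z<0)

0


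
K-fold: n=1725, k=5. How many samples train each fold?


Fold size = 1725/5 = 345
Training per fold = 1725 - 345 = 1380

1380


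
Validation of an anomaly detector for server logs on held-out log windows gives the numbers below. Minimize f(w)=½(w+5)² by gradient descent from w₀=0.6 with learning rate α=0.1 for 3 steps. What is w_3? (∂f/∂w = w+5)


step 1: grad = 0.6+5 = 5.6; w = 0.6 - 0.1·(5.6) = 0.04
step 2: grad = 0.04+5 = 5.04; w = 0.04 - 0.1·(5.04) = -0.464
step 3: grad = -0.464+5 = 4.536; w = -0.464 - 0.1·(4.536) = -0.9176

-0.9176


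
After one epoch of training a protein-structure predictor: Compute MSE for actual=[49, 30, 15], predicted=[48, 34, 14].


Squared errors: (49-48)²=1, (30-34)²=16, (15-14)²=1
Sum = 18
MSE = 18/3 = 6

6


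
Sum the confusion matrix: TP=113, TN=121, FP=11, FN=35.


Total = TP + TN + FP + FN
= 113 + 121 + 11 + 35
= 280
(Predicted positive: 124, predicted negative: 156)

280


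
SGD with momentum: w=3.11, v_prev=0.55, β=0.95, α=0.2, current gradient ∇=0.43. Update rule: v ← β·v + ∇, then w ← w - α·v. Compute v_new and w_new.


v_new = 0.95·0.55 + 0.43 = 0.5225 + 0.43 = 0.9525
w_new = 3.11 - 0.2·0.9525 = 3.11 - 0.1905 = 2.9195

v_new=0.9525, w_new=2.9195


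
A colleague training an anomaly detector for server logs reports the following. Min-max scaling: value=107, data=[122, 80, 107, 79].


min=79, max=122
(107-79)/(122-79) = 28/43 = 0.6512

0.6512


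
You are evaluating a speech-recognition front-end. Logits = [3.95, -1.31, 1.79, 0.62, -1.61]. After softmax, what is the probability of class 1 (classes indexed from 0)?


Exponentials: e^3.95=51.9354, e^-1.31=0.2698, e^1.79=5.9895, e^0.62=1.8589, e^-1.61=0.1999
Sum = 60.2535
Softmax = [0.8619, 0.0045, 0.0994, 0.0309, 0.0033]
p[1] = 0.2698/60.2535 = 0.0045

0.0045


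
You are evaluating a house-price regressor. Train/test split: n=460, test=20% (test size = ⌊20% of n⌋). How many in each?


Test = ⌊460·20/100⌋ = 92
Train = 460 - 92 = 368

Train: 368, Test: 92


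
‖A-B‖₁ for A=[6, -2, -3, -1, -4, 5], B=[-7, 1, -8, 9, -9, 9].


d = |6+ 7| + |-2-1| + |-3+ 8| + |-1-9| + |-4+ 9| + |5-9|
  = 13 + 3 + 5 + 10 + 5 + 4
  = 40

40


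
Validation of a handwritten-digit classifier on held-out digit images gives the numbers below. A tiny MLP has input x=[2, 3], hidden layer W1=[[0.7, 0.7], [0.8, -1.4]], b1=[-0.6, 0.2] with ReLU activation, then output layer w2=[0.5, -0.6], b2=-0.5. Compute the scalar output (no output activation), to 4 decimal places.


z1[0] = (0.7)·(2) + (0.7)·(3) - 0.6 = 2.9
z1[1] = (0.8)·(2) + (-1.4)·(3) + 0.2 = -2.4
h = ReLU(z1) = [2.9, 0.0]
output = (0.5)·(2.9) + (-0.6)·(0.0) - 0.5 = 0.95

0.95


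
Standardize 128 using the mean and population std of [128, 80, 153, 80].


μ = 110.25, σ = 31.5149
z = (128 - 110.25)/31.5149 = 0.5632

0.5632


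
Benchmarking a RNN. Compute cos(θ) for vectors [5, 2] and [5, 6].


A·B = 5·5 + 2·6 = 37
‖A‖ = √29 = 5.3852, ‖B‖ = √61 = 7.8102
cos = 37/(√29·√61) = 37/√1769 = 0.8797

0.8797


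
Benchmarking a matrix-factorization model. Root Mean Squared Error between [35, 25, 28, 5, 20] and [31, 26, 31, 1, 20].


MSE = 42/5 = 8.4
RMSE = √(42/5) = 2.8983

2.8983


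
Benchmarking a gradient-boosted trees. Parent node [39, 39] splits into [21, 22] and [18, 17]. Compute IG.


Parent = [39, 39], H_parent = 1
H_left = 0.9996 (n=43), H_right = 0.9994 (n=35)
H_children = (43/78)·0.9996 + (35/78)·0.9994 = 0.9995
IG = 1 - 0.9995 = 0.0005

0.0005


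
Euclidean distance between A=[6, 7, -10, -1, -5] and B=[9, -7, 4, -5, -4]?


d = √((6-9)² + (7+ 7)² + (-10-4)² + (-1+ 5)² + (-5+ 4)²)
  = √(9 + 196 + 196 + 16 + 1)
  = √418 = 20.445

20.445


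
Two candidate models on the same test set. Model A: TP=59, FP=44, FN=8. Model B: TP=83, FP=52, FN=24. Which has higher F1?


Model A: P=59/103=0.5728, R=59/67=0.8806, F1=2PR/(P+R)=2TP/(2TP+FP+FN)=118/170=0.6941
Model B: P=83/135=0.6148, R=83/107=0.7757, F1=2PR/(P+R)=2TP/(2TP+FP+FN)=166/242=0.686
0.6941 > 0.686 → Model A

Model A


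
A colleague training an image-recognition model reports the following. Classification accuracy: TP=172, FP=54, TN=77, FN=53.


Accuracy = (TP+TN)/(TP+TN+FP+FN)
= (172+77)/(356)
= 249/356 = 69.94%

69.94%


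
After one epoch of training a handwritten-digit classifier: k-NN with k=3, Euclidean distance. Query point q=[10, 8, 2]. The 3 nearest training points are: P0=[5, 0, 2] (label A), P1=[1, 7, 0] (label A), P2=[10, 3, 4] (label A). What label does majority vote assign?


d(q,P0) = 9.434  (label A)
d(q,P1) = 9.2736  (label A)
d(q,P2) = 5.3852  (label A)
Votes: A=3, B=0
Majority → A

A


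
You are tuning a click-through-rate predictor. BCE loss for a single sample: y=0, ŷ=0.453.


BCE = -[y·ln(p) + (1-y)·ln(1-p)]
= -0 - 1·ln(1-0.453)
= -ln(0.547) = 0.6033

0.6033


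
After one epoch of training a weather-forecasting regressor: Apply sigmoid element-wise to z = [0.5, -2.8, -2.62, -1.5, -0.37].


σ(0.5) = 1/(1+e^-0.5) = 0.6225
σ(-2.8) = 1/(1+e^2.8) = 0.0573
σ(-2.62) = 1/(1+e^2.62) = 0.0679
σ(-1.5) = 1/(1+e^1.5) = 0.1824
σ(-0.37) = 1/(1+e^0.37) = 0.4085
result = [0.6225, 0.0573, 0.0679, 0.1824, 0.4085]

[0.6225, 0.0573, 0.0679, 0.1824, 0.4085]


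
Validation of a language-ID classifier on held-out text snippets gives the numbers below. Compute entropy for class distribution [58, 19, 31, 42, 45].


Probabilities: [58/195, 19/195, 31/195, 42/195, 45/195] ≈ [0.2974, 0.0974, 0.159, 0.2154, 0.2308]
H = -((58/195)·log₂(58/195) + (19/195)·log₂(19/195) + (31/195)·log₂(31/195) + (42/195)·log₂(42/195) + (45/195)·log₂(45/195))
  = 2.2347 bits

2.2347 bits


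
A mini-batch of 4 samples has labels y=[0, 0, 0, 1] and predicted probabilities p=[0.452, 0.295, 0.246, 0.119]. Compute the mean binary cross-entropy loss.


L[0] = -ln(1-0.452) = -ln(0.548) = 0.6015
L[1] = -ln(1-0.295) = -ln(0.705) = 0.3496
L[2] = -ln(1-0.246) = -ln(0.754) = 0.2824
L[3] = -ln(0.119) = 2.1286
mean = (0.6015 + 0.3496 + 0.2824 + 2.1286)/4 = 0.8405

0.8405


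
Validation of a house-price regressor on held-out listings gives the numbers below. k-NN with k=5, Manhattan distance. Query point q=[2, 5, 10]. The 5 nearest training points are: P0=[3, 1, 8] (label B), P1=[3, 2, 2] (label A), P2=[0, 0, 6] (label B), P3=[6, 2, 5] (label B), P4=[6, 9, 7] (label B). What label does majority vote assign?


d(q,P0) = 7  (label B)
d(q,P1) = 12  (label A)
d(q,P2) = 11  (label B)
d(q,P3) = 12  (label B)
d(q,P4) = 11  (label B)
Votes: A=1, B=4
Majority → B

B


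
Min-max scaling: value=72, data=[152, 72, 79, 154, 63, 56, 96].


min=56, max=154
(72-56)/(154-56) = 16/98 = 0.1633

0.1633


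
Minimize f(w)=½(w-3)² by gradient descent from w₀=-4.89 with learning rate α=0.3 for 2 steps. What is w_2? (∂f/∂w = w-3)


step 1: grad = -4.89-3 = -7.89; w = -4.89 - 0.3·(-7.89) = -2.523
step 2: grad = -2.523-3 = -5.523; w = -2.523 - 0.3·(-5.523) = -0.8661

-0.8661


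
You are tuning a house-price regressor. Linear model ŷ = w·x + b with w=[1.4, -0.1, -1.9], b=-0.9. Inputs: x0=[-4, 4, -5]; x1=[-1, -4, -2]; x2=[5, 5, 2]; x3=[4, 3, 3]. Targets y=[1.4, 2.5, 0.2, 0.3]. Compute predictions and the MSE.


ŷ0 = (1.4)·(-4) + (-0.1)·(4) + (-1.9)·(-5) - 0.9 = 2.6
ŷ1 = (1.4)·(-1) + (-0.1)·(-4) + (-1.9)·(-2) - 0.9 = 1.9
ŷ2 = (1.4)·(5) + (-0.1)·(5) + (-1.9)·(2) - 0.9 = 1.8
ŷ3 = (1.4)·(4) + (-0.1)·(3) + (-1.9)·(3) - 0.9 = -1.3
errors² = [1.44, 0.36, 2.56, 2.56]
MSE = 6.9200/4 = 1.73

1.73


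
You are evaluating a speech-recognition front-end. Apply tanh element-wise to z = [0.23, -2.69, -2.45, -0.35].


tanh(0.23) = 0.226
tanh(-2.69) = -0.9908
tanh(-2.45) = -0.9852
tanh(-0.35) = -0.3364
result = [0.226, -0.9908, -0.9852, -0.3364]

[0.226, -0.9908, -0.9852, -0.3364]


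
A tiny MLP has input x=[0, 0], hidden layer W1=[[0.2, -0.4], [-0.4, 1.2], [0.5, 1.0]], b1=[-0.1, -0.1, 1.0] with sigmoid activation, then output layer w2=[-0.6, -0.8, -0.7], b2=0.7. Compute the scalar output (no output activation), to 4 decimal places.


z1[0] = (0.2)·(0) + (-0.4)·(0) - 0.1 = -0.1
z1[1] = (-0.4)·(0) + (1.2)·(0) - 0.1 = -0.1
z1[2] = (0.5)·(0) + (1.0)·(0) + 1.0 = 1.0
h = sigmoid(z1) = [0.475, 0.475, 0.7311]
output = (-0.6)·(0.475) + (-0.8)·(0.475) + (-0.7)·(0.7311) + 0.7 = -0.4768

-0.4768


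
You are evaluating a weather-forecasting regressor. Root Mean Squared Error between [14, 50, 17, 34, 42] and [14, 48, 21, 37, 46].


MSE = 45/5 = 9
RMSE = √(45/5) = 3.0

3.0


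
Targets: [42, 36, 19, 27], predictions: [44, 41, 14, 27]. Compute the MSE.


Squared errors: (42-44)²=4, (36-41)²=25, (19-14)²=25, (27-27)²=0
Sum = 54
MSE = 54/4 = 27/2

27/2


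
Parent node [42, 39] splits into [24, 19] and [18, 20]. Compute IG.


Parent = [42, 39], H_parent = 0.999
H_left = 0.9902 (n=43), H_right = 0.998 (n=38)
H_children = (43/81)·0.9902 + (38/81)·0.998 = 0.9939
IG = 0.999 - 0.9939 = 0.0051

0.0051


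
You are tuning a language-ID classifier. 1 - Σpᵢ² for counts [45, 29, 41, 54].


Probabilities: [45/169, 29/169, 41/169, 54/169] ≈ [0.2663, 0.1716, 0.2426, 0.3195]
Σpᵢ² = (2025 + 841 + 1681 + 2916)/169² = 7463/28561
Gini = 1 - Σpᵢ² = 1 - 7463/28561 = 0.7387

0.7387


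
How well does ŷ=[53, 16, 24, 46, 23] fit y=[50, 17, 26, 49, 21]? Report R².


ȳ = 32.6
SS_res = Σ(y-ŷ)² = 27
SS_tot = Σ(y-ȳ)² = 993.2
R² = 1 - SS_res/SS_tot = 1 - 0.0272 = 0.9728

0.9728


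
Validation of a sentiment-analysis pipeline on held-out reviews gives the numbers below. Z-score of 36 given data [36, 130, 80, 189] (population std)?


μ = 108.75, σ = 57.0323
z = (36 - 108.75)/57.0323 = -1.2756

-1.2756


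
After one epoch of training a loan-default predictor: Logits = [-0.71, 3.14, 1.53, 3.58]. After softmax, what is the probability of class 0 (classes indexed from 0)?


Exponentials: e^-0.71=0.4916, e^3.14=23.1039, e^1.53=4.6182, e^3.58=35.8735
Sum = 64.0872
Softmax = [0.0077, 0.3605, 0.0721, 0.5598]
p[0] = 0.4916/64.0872 = 0.0077

0.0077


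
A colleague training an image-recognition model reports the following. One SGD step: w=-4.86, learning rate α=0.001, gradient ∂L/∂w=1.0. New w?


w_new = w - α·∇
= -4.86 - 0.001·1.0
= -4.86 - 0.001
= -4.861

-4.861


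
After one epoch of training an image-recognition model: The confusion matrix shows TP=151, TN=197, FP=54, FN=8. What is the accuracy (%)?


Accuracy = (TP+TN)/(TP+TN+FP+FN)
= (151+197)/(410)
= 348/410 = 84.88%

84.88%


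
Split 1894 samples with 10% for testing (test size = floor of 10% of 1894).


Test = ⌊1894·10/100⌋ = 189
Train = 1894 - 189 = 1705

Train: 1705, Test: 189


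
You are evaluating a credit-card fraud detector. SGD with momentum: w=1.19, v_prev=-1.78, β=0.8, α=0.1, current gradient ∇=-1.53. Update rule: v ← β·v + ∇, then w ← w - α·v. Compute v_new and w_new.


v_new = 0.8·-1.78 - 1.53 = -1.424 - 1.53 = -2.954
w_new = 1.19 - 0.1·-2.954 = 1.19 + 0.2954 = 1.4854

v_new=-2.954, w_new=1.4854


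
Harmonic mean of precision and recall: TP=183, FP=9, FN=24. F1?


Precision = 183/192 = 0.9531
Recall = 183/207 = 0.8841
F1 = 2·P·R/(P+R) = 2·TP/(2·TP+FP+FN) = 366/(366+9+24) = 366/399 = 0.9173

0.9173


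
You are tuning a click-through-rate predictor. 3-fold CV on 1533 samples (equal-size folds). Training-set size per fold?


Fold size = 1533/3 = 511
Training per fold = 1533 - 511 = 1022

1022


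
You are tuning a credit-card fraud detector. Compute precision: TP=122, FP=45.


Precision = TP/(TP+FP)
= 122/(122+45)
= 122/167 = 73.05%

73.05%


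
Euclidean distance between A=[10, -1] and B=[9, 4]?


d = √((10-9)² + (-1-4)²)
  = √(1 + 25)
  = √26 = 5.099

5.099


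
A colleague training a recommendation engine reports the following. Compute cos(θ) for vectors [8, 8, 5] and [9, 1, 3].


A·B = 8·9 + 8·1 + 5·3 = 95
‖A‖ = √153 = 12.3693, ‖B‖ = √91 = 9.5394
cos = 95/(√153·√91) = 95/√13923 = 0.8051

0.8051


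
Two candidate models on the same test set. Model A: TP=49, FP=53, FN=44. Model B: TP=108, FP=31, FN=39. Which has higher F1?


Model A: P=49/102=0.4804, R=49/93=0.5269, F1=2PR/(P+R)=2TP/(2TP+FP+FN)=98/195=0.5026
Model B: P=108/139=0.777, R=108/147=0.7347, F1=2PR/(P+R)=2TP/(2TP+FP+FN)=216/286=0.7552
0.5026 < 0.7552 → Model B

Model B


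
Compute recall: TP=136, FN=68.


Recall = TP/(TP+FN)
= 136/(136+68)
= 136/204 = 66.67%

66.67%


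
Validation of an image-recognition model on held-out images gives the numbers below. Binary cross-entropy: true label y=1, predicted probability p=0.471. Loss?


BCE = -[y·ln(p) + (1-y)·ln(1-p)]
= -1·ln(0.471) - 0
= -ln(0.471) = 0.7529

0.7529


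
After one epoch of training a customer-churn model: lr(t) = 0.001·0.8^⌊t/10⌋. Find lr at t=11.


n_drops = ⌊11/10⌋ = 1
lr = 0.001·0.8^1 = 0.001·0.8 = 0.0008

0.0008


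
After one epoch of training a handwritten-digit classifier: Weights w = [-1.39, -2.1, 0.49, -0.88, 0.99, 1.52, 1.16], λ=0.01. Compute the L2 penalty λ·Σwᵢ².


‖w‖₂² = (-1.39)² + (-2.1)² + (0.49)² + (-0.88)² + (0.99)² + (1.52)² + (1.16)²
     = 1.9321 + 4.41 + 0.2401 + 0.7744 + 0.9801 + 2.3104 + 1.3456
     = 11.9927
λ·‖w‖₂² = 0.01·11.9927 = 0.119927

0.119927


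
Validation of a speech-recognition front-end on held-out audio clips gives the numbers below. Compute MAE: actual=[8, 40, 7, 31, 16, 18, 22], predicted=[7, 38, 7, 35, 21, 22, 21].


Absolute errors: |8-7|=1, |40-38|=2, |7-7|=0, |31-35|=4, |16-21|=5, |18-22|=4, |22-21|=1
Sum = 17
MAE = 17/7 = 17/7

17/7


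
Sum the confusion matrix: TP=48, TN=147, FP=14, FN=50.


Total = TP + TN + FP + FN
= 48 + 147 + 14 + 50
= 259
(Predicted positive: 62, predicted negative: 197)

259


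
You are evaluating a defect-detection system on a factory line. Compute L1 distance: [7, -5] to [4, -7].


d = |7-4| + |-5+ 7|
  = 3 + 2
  = 5

5


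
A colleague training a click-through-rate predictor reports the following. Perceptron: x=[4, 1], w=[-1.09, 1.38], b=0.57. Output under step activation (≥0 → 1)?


z = (4)·(-1.09) + (1)·(1.38) + 0.57
  = -2.41
step(z) = 0 (z<0)

0


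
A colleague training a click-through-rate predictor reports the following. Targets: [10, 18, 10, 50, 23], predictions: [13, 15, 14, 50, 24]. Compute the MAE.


Absolute errors: |10-13|=3, |18-15|=3, |10-14|=4, |50-50|=0, |23-24|=1
Sum = 11
MAE = 11/5 = 11/5

11/5


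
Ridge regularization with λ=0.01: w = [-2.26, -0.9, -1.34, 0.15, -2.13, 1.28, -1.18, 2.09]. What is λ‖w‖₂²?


‖w‖₂² = (-2.26)² + (-0.9)² + (-1.34)² + (0.15)² + (-2.13)² + (1.28)² + (-1.18)² + (2.09)²
     = 5.1076 + 0.81 + 1.7956 + 0.0225 + 4.5369 + 1.6384 + 1.3924 + 4.3681
     = 19.6715
λ·‖w‖₂² = 0.01·19.6715 = 0.196715

0.196715


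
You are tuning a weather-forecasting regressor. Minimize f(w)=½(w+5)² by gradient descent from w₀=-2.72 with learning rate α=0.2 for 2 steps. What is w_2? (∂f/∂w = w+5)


step 1: grad = -2.72+5 = 2.28; w = -2.72 - 0.2·(2.28) = -3.176
step 2: grad = -3.176+5 = 1.824; w = -3.176 - 0.2·(1.824) = -3.5408

-3.5408


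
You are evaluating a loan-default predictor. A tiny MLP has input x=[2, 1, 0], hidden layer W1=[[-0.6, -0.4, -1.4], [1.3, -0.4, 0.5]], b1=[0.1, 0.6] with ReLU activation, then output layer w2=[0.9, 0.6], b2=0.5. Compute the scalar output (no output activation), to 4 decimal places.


z1[0] = (-0.6)·(2) + (-0.4)·(1) + (-1.4)·(0) + 0.1 = -1.5
z1[1] = (1.3)·(2) + (-0.4)·(1) + (0.5)·(0) + 0.6 = 2.8
h = ReLU(z1) = [0.0, 2.8]
output = (0.9)·(0.0) + (0.6)·(2.8) + 0.5 = 2.18

2.18


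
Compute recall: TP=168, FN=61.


Recall = TP/(TP+FN)
= 168/(168+61)
= 168/229 = 73.36%

73.36%


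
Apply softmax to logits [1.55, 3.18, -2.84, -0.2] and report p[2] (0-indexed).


Exponentials: e^1.55=4.7115, e^3.18=24.0468, e^-2.84=0.0584, e^-0.2=0.8187
Sum = 29.6354
Softmax = [0.159, 0.8114, 0.002, 0.0276]
p[2] = 0.0584/29.6354 = 0.002

0.002


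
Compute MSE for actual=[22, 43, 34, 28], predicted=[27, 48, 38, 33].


Squared errors: (22-27)²=25, (43-48)²=25, (34-38)²=16, (28-33)²=25
Sum = 91
MSE = 91/4 = 91/4

91/4


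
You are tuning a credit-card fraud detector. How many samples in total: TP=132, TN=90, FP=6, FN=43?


Total = TP + TN + FP + FN
= 132 + 90 + 6 + 43
= 271
(Predicted positive: 138, predicted negative: 133)

271


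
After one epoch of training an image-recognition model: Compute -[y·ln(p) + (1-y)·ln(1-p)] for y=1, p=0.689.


BCE = -[y·ln(p) + (1-y)·ln(1-p)]
= -1·ln(0.689) - 0
= -ln(0.689) = 0.3725

0.3725


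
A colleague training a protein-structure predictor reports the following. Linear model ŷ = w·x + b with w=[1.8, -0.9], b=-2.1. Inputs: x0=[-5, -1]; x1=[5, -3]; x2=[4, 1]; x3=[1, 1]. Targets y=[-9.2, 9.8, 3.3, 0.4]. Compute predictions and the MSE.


ŷ0 = (1.8)·(-5) + (-0.9)·(-1) - 2.1 = -10.2
ŷ1 = (1.8)·(5) + (-0.9)·(-3) - 2.1 = 9.6
ŷ2 = (1.8)·(4) + (-0.9)·(1) - 2.1 = 4.2
ŷ3 = (1.8)·(1) + (-0.9)·(1) - 2.1 = -1.2
errors² = [1.0, 0.04, 0.81, 2.56]
MSE = 4.4100/4 = 1.1025

1.1025


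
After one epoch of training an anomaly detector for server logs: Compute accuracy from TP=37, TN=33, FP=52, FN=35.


Accuracy = (TP+TN)/(TP+TN+FP+FN)
= (37+33)/(157)
= 70/157 = 44.59%

44.59%


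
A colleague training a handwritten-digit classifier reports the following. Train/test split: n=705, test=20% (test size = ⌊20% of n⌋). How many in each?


Test = ⌊705·20/100⌋ = 141
Train = 705 - 141 = 564

Train: 564, Test: 141


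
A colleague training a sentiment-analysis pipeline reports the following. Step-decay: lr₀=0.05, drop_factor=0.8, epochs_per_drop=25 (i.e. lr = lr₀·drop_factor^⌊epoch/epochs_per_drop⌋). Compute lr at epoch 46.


n_drops = ⌊46/25⌋ = 1
lr = 0.05·0.8^1 = 0.05·0.8 = 0.04

0.04


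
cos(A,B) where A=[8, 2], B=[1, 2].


A·B = 8·1 + 2·2 = 12
‖A‖ = √68 = 8.2462, ‖B‖ = √5 = 2.2361
cos = 12/(√68·√5) = 12/√340 = 0.6508

0.6508


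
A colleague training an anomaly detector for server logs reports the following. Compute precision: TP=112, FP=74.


Precision = TP/(TP+FP)
= 112/(112+74)
= 112/186 = 60.22%

60.22%


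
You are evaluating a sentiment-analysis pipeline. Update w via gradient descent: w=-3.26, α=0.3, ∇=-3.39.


w_new = w - α·∇
= -3.26 - 0.3·-3.39
= -3.26 + 1.017
= -2.243

-2.243


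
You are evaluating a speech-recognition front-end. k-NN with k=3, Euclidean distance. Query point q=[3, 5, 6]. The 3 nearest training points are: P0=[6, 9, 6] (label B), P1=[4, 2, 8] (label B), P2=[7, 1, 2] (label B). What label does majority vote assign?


d(q,P0) = 5.0  (label B)
d(q,P1) = 3.7417  (label B)
d(q,P2) = 6.9282  (label B)
Votes: A=0, B=3
Majority → B

B


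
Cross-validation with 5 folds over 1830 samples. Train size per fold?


Fold size = 1830/5 = 366
Training per fold = 1830 - 366 = 1464

1464


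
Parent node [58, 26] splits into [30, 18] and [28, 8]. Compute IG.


Parent = [58, 26], H_parent = 0.8926
H_left = 0.9544 (n=48), H_right = 0.7642 (n=36)
H_children = (48/84)·0.9544 + (36/84)·0.7642 = 0.8729
IG = 0.8926 - 0.8729 = 0.0197

0.0197


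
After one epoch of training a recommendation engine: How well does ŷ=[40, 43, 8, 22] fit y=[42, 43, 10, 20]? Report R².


ȳ = 28.75
SS_res = Σ(y-ŷ)² = 12
SS_tot = Σ(y-ȳ)² = 806.75
R² = 1 - SS_res/SS_tot = 1 - 0.0149 = 0.9851

0.9851


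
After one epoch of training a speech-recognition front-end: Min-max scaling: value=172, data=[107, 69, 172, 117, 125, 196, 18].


min=18, max=196
(172-18)/(196-18) = 154/178 = 0.8652

0.8652


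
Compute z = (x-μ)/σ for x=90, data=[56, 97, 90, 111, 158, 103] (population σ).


μ = 102.5, σ = 30.2806
z = (90 - 102.5)/30.2806 = -0.4128

-0.4128


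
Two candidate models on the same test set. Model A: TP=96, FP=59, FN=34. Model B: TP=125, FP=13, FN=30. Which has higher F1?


Model A: P=96/155=0.6194, R=96/130=0.7385, F1=2PR/(P+R)=2TP/(2TP+FP+FN)=192/285=0.6737
Model B: P=125/138=0.9058, R=125/155=0.8065, F1=2PR/(P+R)=2TP/(2TP+FP+FN)=250/293=0.8532
0.6737 < 0.8532 → Model B

Model B


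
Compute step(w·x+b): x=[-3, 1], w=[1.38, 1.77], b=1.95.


z = (-3)·(1.38) + (1)·(1.77) + 1.95
  = -0.42
step(z) = 0 (z<0)

0


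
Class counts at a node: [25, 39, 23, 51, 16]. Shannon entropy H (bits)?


Probabilities: [25/154, 39/154, 23/154, 51/154, 16/154] ≈ [0.1623, 0.2532, 0.1494, 0.3312, 0.1039]
H = -((25/154)·log₂(25/154) + (39/154)·log₂(39/154) + (23/154)·log₂(23/154) + (51/154)·log₂(51/154) + (16/154)·log₂(16/154))
  = 2.2047 bits

2.2047 bits


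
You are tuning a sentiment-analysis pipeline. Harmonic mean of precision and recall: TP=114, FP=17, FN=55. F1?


Precision = 114/131 = 0.8702
Recall = 114/169 = 0.6746
F1 = 2·P·R/(P+R) = 2·TP/(2·TP+FP+FN) = 228/(228+17+55) = 228/300 = 0.76

0.76


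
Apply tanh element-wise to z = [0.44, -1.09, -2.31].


tanh(0.44) = 0.4136
tanh(-1.09) = -0.7969
tanh(-2.31) = -0.9805
result = [0.4136, -0.7969, -0.9805]

[0.4136, -0.7969, -0.9805]


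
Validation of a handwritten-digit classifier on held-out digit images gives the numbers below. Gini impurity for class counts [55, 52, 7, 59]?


Probabilities: [55/173, 52/173, 7/173, 59/173] ≈ [0.3179, 0.3006, 0.0405, 0.341]
Σpᵢ² = (3025 + 2704 + 49 + 3481)/173² = 9259/29929
Gini = 1 - Σpᵢ² = 1 - 9259/29929 = 0.6906

0.6906


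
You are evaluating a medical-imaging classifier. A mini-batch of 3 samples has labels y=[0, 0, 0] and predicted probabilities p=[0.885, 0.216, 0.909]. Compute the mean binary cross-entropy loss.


L[0] = -ln(1-0.885) = -ln(0.115) = 2.1628
L[1] = -ln(1-0.216) = -ln(0.784) = 0.2433
L[2] = -ln(1-0.909) = -ln(0.091) = 2.3969
mean = (2.1628 + 0.2433 + 2.3969)/3 = 1.601

1.601


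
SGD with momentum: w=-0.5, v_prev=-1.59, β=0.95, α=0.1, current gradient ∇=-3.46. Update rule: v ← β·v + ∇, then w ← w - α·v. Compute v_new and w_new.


v_new = 0.95·-1.59 - 3.46 = -1.5105 - 3.46 = -4.9705
w_new = -0.5 - 0.1·-4.9705 = -0.5 + 0.49705 = -0.00295

v_new=-4.9705, w_new=-0.00295


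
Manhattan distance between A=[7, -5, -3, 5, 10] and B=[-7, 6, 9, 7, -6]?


d = |7+ 7| + |-5-6| + |-3-9| + |5-7| + |10+ 6|
  = 14 + 11 + 12 + 2 + 16
  = 55

55


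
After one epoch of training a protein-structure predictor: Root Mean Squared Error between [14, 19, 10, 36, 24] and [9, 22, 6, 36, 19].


MSE = 75/5 = 15
RMSE = √(75/5) = 3.873

3.873


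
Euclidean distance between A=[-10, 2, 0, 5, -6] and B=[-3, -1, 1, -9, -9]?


d = √((-10+ 3)² + (2+ 1)² + (0-1)² + (5+ 9)² + (-6+ 9)²)
  = √(49 + 9 + 1 + 196 + 9)
  = √264 = 16.2481

16.2481


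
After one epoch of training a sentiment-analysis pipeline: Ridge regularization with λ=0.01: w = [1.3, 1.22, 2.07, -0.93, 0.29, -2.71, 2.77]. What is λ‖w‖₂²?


‖w‖₂² = (1.3)² + (1.22)² + (2.07)² + (-0.93)² + (0.29)² + (-2.71)² + (2.77)²
     = 1.69 + 1.4884 + 4.2849 + 0.8649 + 0.0841 + 7.3441 + 7.6729
     = 23.4293
λ·‖w‖₂² = 0.01·23.4293 = 0.234293

0.234293


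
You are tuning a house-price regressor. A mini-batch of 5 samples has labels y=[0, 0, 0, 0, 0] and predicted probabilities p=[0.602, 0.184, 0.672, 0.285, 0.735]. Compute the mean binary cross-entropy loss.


L[0] = -ln(1-0.602) = -ln(0.398) = 0.9213
L[1] = -ln(1-0.184) = -ln(0.816) = 0.2033
L[2] = -ln(1-0.672) = -ln(0.328) = 1.1147
L[3] = -ln(1-0.285) = -ln(0.715) = 0.3355
L[4] = -ln(1-0.735) = -ln(0.265) = 1.328
mean = (0.9213 + 0.2033 + 1.1147 + 0.3355 + 1.328)/5 = 0.7806

0.7806


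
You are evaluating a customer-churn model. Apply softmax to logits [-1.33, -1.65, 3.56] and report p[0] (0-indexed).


Exponentials: e^-1.33=0.2645, e^-1.65=0.192, e^3.56=35.1632
Sum = 35.6197
Softmax = [0.0074, 0.0054, 0.9872]
p[0] = 0.2645/35.6197 = 0.0074

0.0074


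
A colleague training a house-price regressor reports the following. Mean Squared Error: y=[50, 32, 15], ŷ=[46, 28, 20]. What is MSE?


Squared errors: (50-46)²=16, (32-28)²=16, (15-20)²=25
Sum = 57
MSE = 57/3 = 19

19


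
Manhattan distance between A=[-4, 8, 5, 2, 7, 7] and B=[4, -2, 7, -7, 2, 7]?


d = |-4-4| + |8+ 2| + |5-7| + |2+ 7| + |7-2| + |7-7|
  = 8 + 10 + 2 + 9 + 5 + 0
  = 34

34


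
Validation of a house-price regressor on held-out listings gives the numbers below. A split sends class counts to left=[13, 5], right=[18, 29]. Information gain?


Parent = [31, 34], H_parent = 0.9985
H_left = 0.8524 (n=18), H_right = 0.9601 (n=47)
H_children = (18/65)·0.8524 + (47/65)·0.9601 = 0.9303
IG = 0.9985 - 0.9303 = 0.0682

0.0682


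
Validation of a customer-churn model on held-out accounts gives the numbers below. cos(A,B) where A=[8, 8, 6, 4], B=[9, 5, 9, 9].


A·B = 8·9 + 8·5 + 6·9 + 4·9 = 202
‖A‖ = √180 = 13.4164, ‖B‖ = √268 = 16.3707
cos = 202/(√180·√268) = 202/√48240 = 0.9197

0.9197


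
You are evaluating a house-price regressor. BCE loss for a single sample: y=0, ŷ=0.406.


BCE = -[y·ln(p) + (1-y)·ln(1-p)]
= -0 - 1·ln(1-0.406)
= -ln(0.594) = 0.5209

0.5209


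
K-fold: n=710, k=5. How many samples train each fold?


Fold size = 710/5 = 142
Training per fold = 710 - 142 = 568

568


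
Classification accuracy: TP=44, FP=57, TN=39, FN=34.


Accuracy = (TP+TN)/(TP+TN+FP+FN)
= (44+39)/(174)
= 83/174 = 47.7%

47.7%


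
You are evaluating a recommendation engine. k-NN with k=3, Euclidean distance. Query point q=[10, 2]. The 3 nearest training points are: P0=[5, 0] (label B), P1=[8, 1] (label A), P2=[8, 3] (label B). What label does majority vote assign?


d(q,P0) = 5.3852  (label B)
d(q,P1) = 2.2361  (label A)
d(q,P2) = 2.2361  (label B)
Votes: A=1, B=2
Majority → B

B


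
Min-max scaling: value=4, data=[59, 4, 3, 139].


min=3, max=139
(4-3)/(139-3) = 1/136 = 0.0074

0.0074


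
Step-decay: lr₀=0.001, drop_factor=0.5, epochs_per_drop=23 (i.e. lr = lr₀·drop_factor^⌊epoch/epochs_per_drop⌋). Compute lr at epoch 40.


n_drops = ⌊40/23⌋ = 1
lr = 0.001·0.5^1 = 0.001·0.5 = 0.0005

0.0005
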